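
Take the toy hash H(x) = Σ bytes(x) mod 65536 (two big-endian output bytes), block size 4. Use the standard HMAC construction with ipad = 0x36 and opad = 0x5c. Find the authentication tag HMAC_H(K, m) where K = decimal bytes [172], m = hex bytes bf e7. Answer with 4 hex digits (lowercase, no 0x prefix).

Key decimal bytes [172] = ac is 1 byte ≤ B = 4; zero-pad to 4 bytes: K' = ac 00 00 00.
K' ⊕ ipad = 9a 36 36 36.  K' ⊕ opad = f0 5c 5c 5c.
Inner input = (K'⊕ipad) ∥ m = 9a 36 36 36 ∥ bf e7.
Inner hash: sum = 154+54+54+54+191+231 = 738 → 02 e2.
Outer input = (K'⊕opad) ∥ inner = f0 5c 5c 5c ∥ 02 e2.
Outer hash (tag): sum = 240+92+92+92+2+226 = 744 → 02 e8.

02e8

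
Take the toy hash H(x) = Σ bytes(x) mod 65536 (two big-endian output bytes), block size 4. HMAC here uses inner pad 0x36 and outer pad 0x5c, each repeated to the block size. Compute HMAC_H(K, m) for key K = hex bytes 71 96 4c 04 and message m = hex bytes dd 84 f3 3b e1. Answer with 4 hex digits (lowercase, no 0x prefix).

Key hex bytes 71 96 4c 04 is exactly B = 4 bytes: K' = 71 96 4c 04.
K' ⊕ ipad = 47 a0 7a 32.  K' ⊕ opad = 2d ca 10 58.
Inner input = (K'⊕ipad) ∥ m = 47 a0 7a 32 ∥ dd 84 f3 3b e1.
Inner hash: sum = 71+160+122+50+221+132+243+59+225 = 1283 → 05 03.
Outer input = (K'⊕opad) ∥ inner = 2d ca 10 58 ∥ 05 03.
Outer hash (tag): sum = 45+202+16+88+5+3 = 359 → 01 67.

0167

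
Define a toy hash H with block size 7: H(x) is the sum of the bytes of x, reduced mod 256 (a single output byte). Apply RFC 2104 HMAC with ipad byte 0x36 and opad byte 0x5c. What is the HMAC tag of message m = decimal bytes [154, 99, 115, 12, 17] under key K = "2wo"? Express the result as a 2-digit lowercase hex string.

Key "2wo" = 32 77 6f is 3 bytes ≤ B = 7; zero-pad to 7 bytes: K' = 32 77 6f 00 00 00 00.
K' ⊕ ipad = 04 41 59 36 36 36 36.  K' ⊕ opad = 6e 2b 33 5c 5c 5c 5c.
Inner input = (K'⊕ipad) ∥ m = 04 41 59 36 36 36 36 ∥ 9a 63 73 0c 11.
Inner hash: sum = 4+65+89+54+54+54+54+154+99+115+12+17 = 771; mod 256 = 3 → 03.
Outer input = (K'⊕opad) ∥ inner = 6e 2b 33 5c 5c 5c 5c ∥ 03.
Outer hash (tag): sum = 110+43+51+92+92+92+92+3 = 575; mod 256 = 63 → 3f.

3f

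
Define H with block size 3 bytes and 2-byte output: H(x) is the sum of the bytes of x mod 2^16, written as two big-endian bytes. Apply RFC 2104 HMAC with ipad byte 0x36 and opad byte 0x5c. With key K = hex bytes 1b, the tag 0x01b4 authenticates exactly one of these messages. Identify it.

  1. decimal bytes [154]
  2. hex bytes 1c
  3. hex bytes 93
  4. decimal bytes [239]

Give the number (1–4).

2

Key hex bytes 1b is 1 byte ≤ B = 3; zero-pad to 3 bytes: K' = 1b 00 00.
K' ⊕ ipad = 2d 36 36; K' ⊕ opad = 47 5c 5c.
m1: inner = H(2d 36 36 9a) = 01 33; tag = H(47 5c 5c 01 33) = 0133
m2: inner = H(2d 36 36 1c) = 00 b5; tag = H(47 5c 5c 00 b5) = 01b4 ← matches
m3: inner = H(2d 36 36 93) = 01 2c; tag = H(47 5c 5c 01 2c) = 012c
m4: inner = H(2d 36 36 ef) = 01 88; tag = H(47 5c 5c 01 88) = 0188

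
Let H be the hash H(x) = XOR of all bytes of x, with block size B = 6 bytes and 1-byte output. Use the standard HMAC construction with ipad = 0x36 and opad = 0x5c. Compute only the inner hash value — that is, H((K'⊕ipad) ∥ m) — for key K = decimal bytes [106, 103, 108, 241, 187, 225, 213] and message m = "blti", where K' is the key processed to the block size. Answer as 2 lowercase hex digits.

0c

Key decimal bytes [106, 103, 108, 241, 187, 225, 213] = 6a 67 6c f1 bb e1 d5 is 7 bytes > B = 6, so hash it first: H(key) = 1f, then zero-pad to 6 bytes: K' = 1f 00 00 00 00 00.
K' ⊕ ipad = 29 36 36 36 36 36.
Inner input = 29 36 36 36 36 36 ∥ 62 6c 74 69.
Inner hash: XOR 29⊕36⊕36⊕36⊕36⊕36⊕62⊕6c⊕74⊕69 = 0c.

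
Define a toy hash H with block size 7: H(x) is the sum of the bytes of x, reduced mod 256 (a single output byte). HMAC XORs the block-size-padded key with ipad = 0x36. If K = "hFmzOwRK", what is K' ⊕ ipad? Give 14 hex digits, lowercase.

Key "hFmzOwRK" = 68 46 6d 7a 4f 77 52 4b is 8 bytes > B = 7, so hash it first: H(key) = f8, then zero-pad to 7 bytes: K' = f8 00 00 00 00 00 00.
XOR each byte with 0x36: f8⊕36=ce, 00⊕36=36, 00⊕36=36, 00⊕36=36, 00⊕36=36, 00⊕36=36, 00⊕36=36.

ce363636363636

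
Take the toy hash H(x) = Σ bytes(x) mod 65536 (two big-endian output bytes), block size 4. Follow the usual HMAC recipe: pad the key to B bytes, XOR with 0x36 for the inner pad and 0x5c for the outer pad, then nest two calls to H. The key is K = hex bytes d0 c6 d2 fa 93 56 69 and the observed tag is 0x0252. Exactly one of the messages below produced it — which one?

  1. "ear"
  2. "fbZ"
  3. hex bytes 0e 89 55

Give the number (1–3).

Key hex bytes d0 c6 d2 fa 93 56 69 is 7 bytes > B = 4, so hash it first: H(key) = 04 b4, then zero-pad to 4 bytes: K' = 04 b4 00 00.
K' ⊕ ipad = 32 82 36 36; K' ⊕ opad = 58 e8 5c 5c.
m1: inner = H(32 82 36 36 65 61 72) = 02 58; tag = H(58 e8 5c 5c 02 58) = 0252 ← matches
m2: inner = H(32 82 36 36 66 62 5a) = 02 42; tag = H(58 e8 5c 5c 02 42) = 023c
m3: inner = H(32 82 36 36 0e 89 55) = 02 0c; tag = H(58 e8 5c 5c 02 0c) = 0206

1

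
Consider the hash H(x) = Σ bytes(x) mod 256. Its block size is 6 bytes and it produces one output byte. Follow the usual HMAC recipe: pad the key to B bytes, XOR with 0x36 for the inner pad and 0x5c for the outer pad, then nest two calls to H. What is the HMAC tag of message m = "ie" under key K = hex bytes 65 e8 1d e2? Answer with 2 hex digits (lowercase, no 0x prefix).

0e

Key hex bytes 65 e8 1d e2 is 4 bytes ≤ B = 6; zero-pad to 6 bytes: K' = 65 e8 1d e2 00 00.
K' ⊕ ipad = 53 de 2b d4 36 36.  K' ⊕ opad = 39 b4 41 be 5c 5c.
Inner input = (K'⊕ipad) ∥ m = 53 de 2b d4 36 36 ∥ 69 65.
Inner hash: sum = 83+222+43+212+54+54+105+101 = 874; mod 256 = 106 → 6a.
Outer input = (K'⊕opad) ∥ inner = 39 b4 41 be 5c 5c ∥ 6a.
Outer hash (tag): sum = 57+180+65+190+92+92+106 = 782; mod 256 = 14 → 0e.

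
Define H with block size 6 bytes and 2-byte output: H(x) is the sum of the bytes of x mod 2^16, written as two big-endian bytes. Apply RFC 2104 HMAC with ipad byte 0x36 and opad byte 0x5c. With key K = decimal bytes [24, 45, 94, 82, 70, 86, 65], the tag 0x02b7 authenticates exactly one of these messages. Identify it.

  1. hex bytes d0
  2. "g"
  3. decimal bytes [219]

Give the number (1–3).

Key decimal bytes [24, 45, 94, 82, 70, 86, 65] = 18 2d 5e 52 46 56 41 is 7 bytes > B = 6, so hash it first: H(key) = 01 d2, then zero-pad to 6 bytes: K' = 01 d2 00 00 00 00.
K' ⊕ ipad = 37 e4 36 36 36 36; K' ⊕ opad = 5d 8e 5c 5c 5c 5c.
m1: inner = H(37 e4 36 36 36 36 d0) = 02 c3; tag = H(5d 8e 5c 5c 5c 5c 02 c3) = 0320
m2: inner = H(37 e4 36 36 36 36 67) = 02 5a; tag = H(5d 8e 5c 5c 5c 5c 02 5a) = 02b7 ← matches
m3: inner = H(37 e4 36 36 36 36 db) = 02 ce; tag = H(5d 8e 5c 5c 5c 5c 02 ce) = 032b

2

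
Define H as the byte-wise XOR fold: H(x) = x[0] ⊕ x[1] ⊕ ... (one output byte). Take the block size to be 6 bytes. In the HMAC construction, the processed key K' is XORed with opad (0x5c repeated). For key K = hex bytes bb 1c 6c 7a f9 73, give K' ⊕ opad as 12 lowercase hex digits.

Key hex bytes bb 1c 6c 7a f9 73 is exactly B = 6 bytes: K' = bb 1c 6c 7a f9 73.
XOR each byte with 0x5c: bb⊕5c=e7, 1c⊕5c=40, 6c⊕5c=30, 7a⊕5c=26, f9⊕5c=a5, 73⊕5c=2f.

e7403026a52f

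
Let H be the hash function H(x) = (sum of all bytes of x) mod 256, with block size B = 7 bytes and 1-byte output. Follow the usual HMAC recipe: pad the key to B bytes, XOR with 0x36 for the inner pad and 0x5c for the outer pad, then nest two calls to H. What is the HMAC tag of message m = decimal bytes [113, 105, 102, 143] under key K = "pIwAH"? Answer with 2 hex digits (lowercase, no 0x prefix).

8b

Key "pIwAH" = 70 49 77 41 48 is 5 bytes ≤ B = 7; zero-pad to 7 bytes: K' = 70 49 77 41 48 00 00.
K' ⊕ ipad = 46 7f 41 77 7e 36 36.  K' ⊕ opad = 2c 15 2b 1d 14 5c 5c.
Inner input = (K'⊕ipad) ∥ m = 46 7f 41 77 7e 36 36 ∥ 71 69 66 8f.
Inner hash: sum = 70+127+65+119+126+54+54+113+105+102+143 = 1078; mod 256 = 54 → 36.
Outer input = (K'⊕opad) ∥ inner = 2c 15 2b 1d 14 5c 5c ∥ 36.
Outer hash (tag): sum = 44+21+43+29+20+92+92+54 = 395; mod 256 = 139 → 8b.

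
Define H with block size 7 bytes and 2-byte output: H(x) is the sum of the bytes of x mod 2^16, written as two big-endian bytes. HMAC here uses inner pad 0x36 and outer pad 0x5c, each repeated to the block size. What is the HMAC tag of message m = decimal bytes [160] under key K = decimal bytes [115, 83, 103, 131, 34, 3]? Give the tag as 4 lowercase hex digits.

Key decimal bytes [115, 83, 103, 131, 34, 3] = 73 53 67 83 22 03 is 6 bytes ≤ B = 7; zero-pad to 7 bytes: K' = 73 53 67 83 22 03 00.
K' ⊕ ipad = 45 65 51 b5 14 35 36.  K' ⊕ opad = 2f 0f 3b df 7e 5f 5c.
Inner input = (K'⊕ipad) ∥ m = 45 65 51 b5 14 35 36 ∥ a0.
Inner hash: sum = 69+101+81+181+20+53+54+160 = 719 → 02 cf.
Outer input = (K'⊕opad) ∥ inner = 2f 0f 3b df 7e 5f 5c ∥ 02 cf.
Outer hash (tag): sum = 47+15+59+223+126+95+92+2+207 = 866 → 03 62.

0362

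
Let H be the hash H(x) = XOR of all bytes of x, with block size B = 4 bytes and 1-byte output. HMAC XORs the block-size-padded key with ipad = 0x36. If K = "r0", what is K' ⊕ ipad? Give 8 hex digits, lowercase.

Key "r0" = 72 30 is 2 bytes ≤ B = 4; zero-pad to 4 bytes: K' = 72 30 00 00.
XOR each byte with 0x36: 72⊕36=44, 30⊕36=06, 00⊕36=36, 00⊕36=36.

44063636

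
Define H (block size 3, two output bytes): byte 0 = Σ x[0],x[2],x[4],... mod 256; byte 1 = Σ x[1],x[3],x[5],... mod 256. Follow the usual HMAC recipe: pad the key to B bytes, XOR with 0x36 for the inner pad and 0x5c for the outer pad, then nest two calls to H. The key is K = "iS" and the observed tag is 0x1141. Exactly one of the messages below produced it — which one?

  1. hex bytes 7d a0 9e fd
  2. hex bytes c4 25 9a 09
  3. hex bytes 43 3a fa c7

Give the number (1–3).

1

Key "iS" = 69 53 is 2 bytes ≤ B = 3; zero-pad to 3 bytes: K' = 69 53 00.
K' ⊕ ipad = 5f 65 36; K' ⊕ opad = 35 0f 5c.
m1: inner = H(5f 65 36 7d a0 9e fd) = 32 80; tag = H(35 0f 5c 32 80) = 1141 ← matches
m2: inner = H(5f 65 36 c4 25 9a 09) = c3 c3; tag = H(35 0f 5c c3 c3) = 54d2
m3: inner = H(5f 65 36 43 3a fa c7) = 96 a2; tag = H(35 0f 5c 96 a2) = 33a5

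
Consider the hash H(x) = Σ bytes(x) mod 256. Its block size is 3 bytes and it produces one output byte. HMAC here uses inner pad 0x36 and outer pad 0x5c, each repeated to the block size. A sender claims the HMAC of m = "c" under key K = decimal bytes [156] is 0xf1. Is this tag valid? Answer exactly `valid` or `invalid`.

Key decimal bytes [156] = 9c is 1 byte ≤ B = 3; zero-pad to 3 bytes: K' = 9c 00 00.
K' ⊕ ipad = aa 36 36; K' ⊕ opad = c0 5c 5c.
Inner hash: sum = 170+54+54+99 = 377; mod 256 = 121 → 79.
Outer hash (recomputed tag): sum = 192+92+92+121 = 497; mod 256 = 241 → f1.
Recomputed tag = f1; claimed = f1 → match.

valid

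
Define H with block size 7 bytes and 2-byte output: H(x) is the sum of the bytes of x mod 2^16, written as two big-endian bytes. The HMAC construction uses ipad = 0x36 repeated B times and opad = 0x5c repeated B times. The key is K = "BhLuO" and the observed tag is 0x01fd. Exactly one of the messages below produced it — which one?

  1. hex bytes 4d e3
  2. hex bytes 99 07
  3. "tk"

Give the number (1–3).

1

Key "BhLuO" = 42 68 4c 75 4f is 5 bytes ≤ B = 7; zero-pad to 7 bytes: K' = 42 68 4c 75 4f 00 00.
K' ⊕ ipad = 74 5e 7a 43 79 36 36; K' ⊕ opad = 1e 34 10 29 13 5c 5c.
m1: inner = H(74 5e 7a 43 79 36 36 4d e3) = 03 a4; tag = H(1e 34 10 29 13 5c 5c 03 a4) = 01fd ← matches
m2: inner = H(74 5e 7a 43 79 36 36 99 07) = 03 14; tag = H(1e 34 10 29 13 5c 5c 03 14) = 016d
m3: inner = H(74 5e 7a 43 79 36 36 74 6b) = 03 53; tag = H(1e 34 10 29 13 5c 5c 03 53) = 01ac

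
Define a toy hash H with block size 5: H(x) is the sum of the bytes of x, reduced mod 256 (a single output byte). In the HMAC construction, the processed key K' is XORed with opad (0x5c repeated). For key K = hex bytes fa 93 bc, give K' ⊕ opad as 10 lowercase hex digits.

Key hex bytes fa 93 bc is 3 bytes ≤ B = 5; zero-pad to 5 bytes: K' = fa 93 bc 00 00.
XOR each byte with 0x5c: fa⊕5c=a6, 93⊕5c=cf, bc⊕5c=e0, 00⊕5c=5c, 00⊕5c=5c.

a6cfe05c5c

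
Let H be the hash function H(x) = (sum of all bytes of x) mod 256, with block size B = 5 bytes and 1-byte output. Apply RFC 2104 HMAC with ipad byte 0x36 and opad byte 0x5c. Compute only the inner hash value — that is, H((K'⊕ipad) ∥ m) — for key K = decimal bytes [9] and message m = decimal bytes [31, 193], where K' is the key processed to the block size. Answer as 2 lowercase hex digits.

Key decimal bytes [9] = 09 is 1 byte ≤ B = 5; zero-pad to 5 bytes: K' = 09 00 00 00 00.
K' ⊕ ipad = 3f 36 36 36 36.
Inner input = 3f 36 36 36 36 ∥ 1f c1.
Inner hash: sum = 63+54+54+54+54+31+193 = 503; mod 256 = 247 → f7.

f7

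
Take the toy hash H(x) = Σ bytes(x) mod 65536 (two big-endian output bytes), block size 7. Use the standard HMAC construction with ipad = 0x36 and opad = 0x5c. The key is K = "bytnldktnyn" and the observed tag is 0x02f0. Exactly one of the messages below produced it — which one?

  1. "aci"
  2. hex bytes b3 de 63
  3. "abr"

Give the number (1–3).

2

Key "bytnldktnyn" = 62 79 74 6e 6c 64 6b 74 6e 79 6e is 11 bytes > B = 7, so hash it first: H(key) = 04 c1, then zero-pad to 7 bytes: K' = 04 c1 00 00 00 00 00.
K' ⊕ ipad = 32 f7 36 36 36 36 36; K' ⊕ opad = 58 9d 5c 5c 5c 5c 5c.
m1: inner = H(32 f7 36 36 36 36 36 61 63 69) = 03 64; tag = H(58 9d 5c 5c 5c 5c 5c 03 64) = 0328
m2: inner = H(32 f7 36 36 36 36 36 b3 de 63) = 04 2b; tag = H(58 9d 5c 5c 5c 5c 5c 04 2b) = 02f0 ← matches
m3: inner = H(32 f7 36 36 36 36 36 61 62 72) = 03 6c; tag = H(58 9d 5c 5c 5c 5c 5c 03 6c) = 0330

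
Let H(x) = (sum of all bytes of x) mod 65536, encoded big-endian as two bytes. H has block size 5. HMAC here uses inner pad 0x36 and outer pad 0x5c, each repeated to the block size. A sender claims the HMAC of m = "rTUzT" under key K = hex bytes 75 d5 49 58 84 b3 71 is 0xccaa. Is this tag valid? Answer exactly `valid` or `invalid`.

invalid

Key hex bytes 75 d5 49 58 84 b3 71 is 7 bytes > B = 5, so hash it first: H(key) = 03 93, then zero-pad to 5 bytes: K' = 03 93 00 00 00.
K' ⊕ ipad = 35 a5 36 36 36; K' ⊕ opad = 5f cf 5c 5c 5c.
Inner hash: sum = 53+165+54+54+54+114+84+85+122+84 = 869 → 03 65.
Outer hash (recomputed tag): sum = 95+207+92+92+92+3+101 = 682 → 02 aa.
Recomputed tag = 02aa; claimed = ccaa → mismatch.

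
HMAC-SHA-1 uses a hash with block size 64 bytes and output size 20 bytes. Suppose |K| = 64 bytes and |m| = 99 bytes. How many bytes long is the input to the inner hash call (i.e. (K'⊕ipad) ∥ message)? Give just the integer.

163

Key is 64 ≤ 64 bytes, zero-padded: |K'| = 64.
Inner input = (K'⊕ipad) ∥ m → 64 + 99 = 163 bytes.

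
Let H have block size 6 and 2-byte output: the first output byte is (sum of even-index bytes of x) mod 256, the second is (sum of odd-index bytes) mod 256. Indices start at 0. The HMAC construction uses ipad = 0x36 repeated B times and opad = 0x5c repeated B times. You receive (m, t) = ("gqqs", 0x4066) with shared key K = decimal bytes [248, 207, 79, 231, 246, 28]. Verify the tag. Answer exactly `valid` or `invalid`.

valid

Key decimal bytes [248, 207, 79, 231, 246, 28] = f8 cf 4f e7 f6 1c is exactly B = 6 bytes: K' = f8 cf 4f e7 f6 1c.
K' ⊕ ipad = ce f9 79 d1 c0 2a; K' ⊕ opad = a4 93 13 bb aa 40.
Inner hash: even-index sum = 735 mod 256 = 223; odd-index sum = 728 mod 256 = 216 → df d8.
Outer hash (recomputed tag): even-index sum = 576 mod 256 = 64; odd-index sum = 614 mod 256 = 102 → 40 66.
Recomputed tag = 4066; claimed = 4066 → match.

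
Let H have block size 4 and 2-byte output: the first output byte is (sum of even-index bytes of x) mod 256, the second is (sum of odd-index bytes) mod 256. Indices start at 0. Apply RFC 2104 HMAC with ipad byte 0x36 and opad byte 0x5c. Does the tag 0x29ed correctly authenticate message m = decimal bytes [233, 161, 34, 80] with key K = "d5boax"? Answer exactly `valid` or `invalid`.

valid

Key "d5boax" = 64 35 62 6f 61 78 is 6 bytes > B = 4, so hash it first: H(key) = 27 1c, then zero-pad to 4 bytes: K' = 27 1c 00 00.
K' ⊕ ipad = 11 2a 36 36; K' ⊕ opad = 7b 40 5c 5c.
Inner hash: even-index sum = 338 mod 256 = 82; odd-index sum = 337 mod 256 = 81 → 52 51.
Outer hash (recomputed tag): even-index sum = 297 mod 256 = 41; odd-index sum = 237 mod 256 = 237 → 29 ed.
Recomputed tag = 29ed; claimed = 29ed → match.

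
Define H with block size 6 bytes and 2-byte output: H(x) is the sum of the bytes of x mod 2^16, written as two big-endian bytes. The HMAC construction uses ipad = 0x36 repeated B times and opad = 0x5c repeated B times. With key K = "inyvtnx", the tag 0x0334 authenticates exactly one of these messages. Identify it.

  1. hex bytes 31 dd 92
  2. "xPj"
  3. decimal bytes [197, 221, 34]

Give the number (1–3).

Key "inyvtnx" = 69 6e 79 76 74 6e 78 is 7 bytes > B = 6, so hash it first: H(key) = 03 20, then zero-pad to 6 bytes: K' = 03 20 00 00 00 00.
K' ⊕ ipad = 35 16 36 36 36 36; K' ⊕ opad = 5f 7c 5c 5c 5c 5c.
m1: inner = H(35 16 36 36 36 36 31 dd 92) = 02 c3; tag = H(5f 7c 5c 5c 5c 5c 02 c3) = 0310
m2: inner = H(35 16 36 36 36 36 78 50 6a) = 02 55; tag = H(5f 7c 5c 5c 5c 5c 02 55) = 02a2
m3: inner = H(35 16 36 36 36 36 c5 dd 22) = 02 e7; tag = H(5f 7c 5c 5c 5c 5c 02 e7) = 0334 ← matches

3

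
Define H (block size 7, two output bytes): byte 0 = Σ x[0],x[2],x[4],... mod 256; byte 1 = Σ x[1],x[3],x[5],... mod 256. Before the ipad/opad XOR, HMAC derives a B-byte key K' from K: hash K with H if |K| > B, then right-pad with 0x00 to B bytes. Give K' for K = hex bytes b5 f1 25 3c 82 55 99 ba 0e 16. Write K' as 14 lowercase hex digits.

|K| = 10 > B = 7, so first hash the key.
H(K): even-index sum = 515 mod 256 = 3; odd-index sum = 594 mod 256 = 82 → 03 52.
Zero-pad H(K) = 03 52 to 7 bytes: K' = 03 52 00 00 00 00 00.

03520000000000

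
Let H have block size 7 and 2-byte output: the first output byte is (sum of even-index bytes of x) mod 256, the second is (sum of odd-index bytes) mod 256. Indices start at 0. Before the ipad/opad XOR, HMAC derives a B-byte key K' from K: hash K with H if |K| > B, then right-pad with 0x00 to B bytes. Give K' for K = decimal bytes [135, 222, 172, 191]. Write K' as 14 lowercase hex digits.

Key decimal bytes [135, 222, 172, 191] = 87 de ac bf is 4 bytes ≤ B = 7; zero-pad to 7 bytes: K' = 87 de ac bf 00 00 00.

87deacbf000000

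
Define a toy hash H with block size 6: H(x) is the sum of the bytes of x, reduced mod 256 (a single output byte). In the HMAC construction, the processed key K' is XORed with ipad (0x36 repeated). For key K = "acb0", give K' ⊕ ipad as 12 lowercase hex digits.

575554063636

Key "acb0" = 61 63 62 30 is 4 bytes ≤ B = 6; zero-pad to 6 bytes: K' = 61 63 62 30 00 00.
XOR each byte with 0x36: 61⊕36=57, 63⊕36=55, 62⊕36=54, 30⊕36=06, 00⊕36=36, 00⊕36=36.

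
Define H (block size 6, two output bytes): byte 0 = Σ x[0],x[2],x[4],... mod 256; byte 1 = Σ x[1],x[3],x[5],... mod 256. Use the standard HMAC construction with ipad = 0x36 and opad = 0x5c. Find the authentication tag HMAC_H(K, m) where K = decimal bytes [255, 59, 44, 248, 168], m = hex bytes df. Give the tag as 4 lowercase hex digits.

Key decimal bytes [255, 59, 44, 248, 168] = ff 3b 2c f8 a8 is 5 bytes ≤ B = 6; zero-pad to 6 bytes: K' = ff 3b 2c f8 a8 00.
K' ⊕ ipad = c9 0d 1a ce 9e 36.  K' ⊕ opad = a3 67 70 a4 f4 5c.
Inner input = (K'⊕ipad) ∥ m = c9 0d 1a ce 9e 36 ∥ df.
Inner hash: even-index sum = 608 mod 256 = 96; odd-index sum = 273 mod 256 = 17 → 60 11.
Outer input = (K'⊕opad) ∥ inner = a3 67 70 a4 f4 5c ∥ 60 11.
Outer hash (tag): even-index sum = 615 mod 256 = 103; odd-index sum = 376 mod 256 = 120 → 67 78.

6778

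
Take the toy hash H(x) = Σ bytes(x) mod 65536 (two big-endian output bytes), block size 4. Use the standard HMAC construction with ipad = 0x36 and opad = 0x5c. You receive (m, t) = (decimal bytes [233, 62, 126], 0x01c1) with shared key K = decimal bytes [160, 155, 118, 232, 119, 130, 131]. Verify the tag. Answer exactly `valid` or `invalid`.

valid

Key decimal bytes [160, 155, 118, 232, 119, 130, 131] = a0 9b 76 e8 77 82 83 is 7 bytes > B = 4, so hash it first: H(key) = 04 15, then zero-pad to 4 bytes: K' = 04 15 00 00.
K' ⊕ ipad = 32 23 36 36; K' ⊕ opad = 58 49 5c 5c.
Inner hash: sum = 50+35+54+54+233+62+126 = 614 → 02 66.
Outer hash (recomputed tag): sum = 88+73+92+92+2+102 = 449 → 01 c1.
Recomputed tag = 01c1; claimed = 01c1 → match.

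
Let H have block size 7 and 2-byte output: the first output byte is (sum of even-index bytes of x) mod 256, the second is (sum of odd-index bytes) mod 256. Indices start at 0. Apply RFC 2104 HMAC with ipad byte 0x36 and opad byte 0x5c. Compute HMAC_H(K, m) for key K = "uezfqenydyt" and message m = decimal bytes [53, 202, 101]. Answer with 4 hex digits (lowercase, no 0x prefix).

2832

Key "uezfqenydyt" = 75 65 7a 66 71 65 6e 79 64 79 74 is 11 bytes > B = 7, so hash it first: H(key) = a6 22, then zero-pad to 7 bytes: K' = a6 22 00 00 00 00 00.
K' ⊕ ipad = 90 14 36 36 36 36 36.  K' ⊕ opad = fa 7e 5c 5c 5c 5c 5c.
Inner input = (K'⊕ipad) ∥ m = 90 14 36 36 36 36 36 ∥ 35 ca 65.
Inner hash: even-index sum = 508 mod 256 = 252; odd-index sum = 282 mod 256 = 26 → fc 1a.
Outer input = (K'⊕opad) ∥ inner = fa 7e 5c 5c 5c 5c 5c ∥ fc 1a.
Outer hash (tag): even-index sum = 552 mod 256 = 40; odd-index sum = 562 mod 256 = 50 → 28 32.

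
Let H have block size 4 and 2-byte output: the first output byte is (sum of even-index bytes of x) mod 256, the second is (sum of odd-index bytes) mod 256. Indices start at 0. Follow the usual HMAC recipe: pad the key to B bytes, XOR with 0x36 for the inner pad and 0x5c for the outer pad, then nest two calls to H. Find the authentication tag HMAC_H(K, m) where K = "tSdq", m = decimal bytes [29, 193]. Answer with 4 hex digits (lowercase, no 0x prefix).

11a9

Key "tSdq" = 74 53 64 71 is exactly B = 4 bytes: K' = 74 53 64 71.
K' ⊕ ipad = 42 65 52 47.  K' ⊕ opad = 28 0f 38 2d.
Inner input = (K'⊕ipad) ∥ m = 42 65 52 47 ∥ 1d c1.
Inner hash: even-index sum = 177 mod 256 = 177; odd-index sum = 365 mod 256 = 109 → b1 6d.
Outer input = (K'⊕opad) ∥ inner = 28 0f 38 2d ∥ b1 6d.
Outer hash (tag): even-index sum = 273 mod 256 = 17; odd-index sum = 169 mod 256 = 169 → 11 a9.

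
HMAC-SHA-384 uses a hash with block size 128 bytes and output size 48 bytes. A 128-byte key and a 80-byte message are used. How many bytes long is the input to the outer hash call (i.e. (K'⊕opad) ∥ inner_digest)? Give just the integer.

Key is 128 ≤ 128 bytes, zero-padded: |K'| = 128.
Outer input = (K'⊕opad) ∥ H(inner) → 128 + 48 = 176 bytes.

176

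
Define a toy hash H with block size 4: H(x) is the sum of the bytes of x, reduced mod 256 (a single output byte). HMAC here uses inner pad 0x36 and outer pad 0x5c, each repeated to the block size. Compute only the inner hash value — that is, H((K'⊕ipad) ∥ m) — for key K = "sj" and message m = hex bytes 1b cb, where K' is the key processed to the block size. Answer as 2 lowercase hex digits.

Key "sj" = 73 6a is 2 bytes ≤ B = 4; zero-pad to 4 bytes: K' = 73 6a 00 00.
K' ⊕ ipad = 45 5c 36 36.
Inner input = 45 5c 36 36 ∥ 1b cb.
Inner hash: sum = 69+92+54+54+27+203 = 499; mod 256 = 243 → f3.

f3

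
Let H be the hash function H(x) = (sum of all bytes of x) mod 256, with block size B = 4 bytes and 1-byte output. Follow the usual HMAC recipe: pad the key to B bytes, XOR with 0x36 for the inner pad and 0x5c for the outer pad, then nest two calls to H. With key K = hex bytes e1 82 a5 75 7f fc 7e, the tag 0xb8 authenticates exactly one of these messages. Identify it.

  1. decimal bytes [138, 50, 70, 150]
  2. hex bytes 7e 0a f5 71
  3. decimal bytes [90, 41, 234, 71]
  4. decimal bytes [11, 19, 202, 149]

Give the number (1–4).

Key hex bytes e1 82 a5 75 7f fc 7e is 7 bytes > B = 4, so hash it first: H(key) = 76, then zero-pad to 4 bytes: K' = 76 00 00 00.
K' ⊕ ipad = 40 36 36 36; K' ⊕ opad = 2a 5c 5c 5c.
m1: inner = H(40 36 36 36 8a 32 46 96) = 7a; tag = H(2a 5c 5c 5c 7a) = b8 ← matches
m2: inner = H(40 36 36 36 7e 0a f5 71) = d0; tag = H(2a 5c 5c 5c d0) = 0e
m3: inner = H(40 36 36 36 5a 29 ea 47) = 96; tag = H(2a 5c 5c 5c 96) = d4
m4: inner = H(40 36 36 36 0b 13 ca 95) = 5f; tag = H(2a 5c 5c 5c 5f) = 9d

1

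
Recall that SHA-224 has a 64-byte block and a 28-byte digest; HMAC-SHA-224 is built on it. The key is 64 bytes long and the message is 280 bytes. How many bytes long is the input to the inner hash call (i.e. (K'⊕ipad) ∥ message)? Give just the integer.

344

Key is 64 ≤ 64 bytes, zero-padded: |K'| = 64.
Inner input = (K'⊕ipad) ∥ m → 64 + 280 = 344 bytes.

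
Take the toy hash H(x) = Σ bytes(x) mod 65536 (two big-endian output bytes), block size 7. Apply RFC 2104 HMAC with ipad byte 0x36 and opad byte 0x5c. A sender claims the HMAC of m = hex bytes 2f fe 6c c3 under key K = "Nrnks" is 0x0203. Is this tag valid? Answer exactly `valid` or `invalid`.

Key "Nrnks" = 4e 72 6e 6b 73 is 5 bytes ≤ B = 7; zero-pad to 7 bytes: K' = 4e 72 6e 6b 73 00 00.
K' ⊕ ipad = 78 44 58 5d 45 36 36; K' ⊕ opad = 12 2e 32 37 2f 5c 5c.
Inner hash: sum = 120+68+88+93+69+54+54+47+254+108+195 = 1150 → 04 7e.
Outer hash (recomputed tag): sum = 18+46+50+55+47+92+92+4+126 = 530 → 02 12.
Recomputed tag = 0212; claimed = 0203 → mismatch.

invalid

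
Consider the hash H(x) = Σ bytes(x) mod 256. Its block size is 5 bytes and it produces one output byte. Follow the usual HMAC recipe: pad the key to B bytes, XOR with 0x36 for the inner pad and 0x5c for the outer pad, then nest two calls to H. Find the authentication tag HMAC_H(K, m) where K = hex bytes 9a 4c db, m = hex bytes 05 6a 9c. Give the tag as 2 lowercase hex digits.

9f

Key hex bytes 9a 4c db is 3 bytes ≤ B = 5; zero-pad to 5 bytes: K' = 9a 4c db 00 00.
K' ⊕ ipad = ac 7a ed 36 36.  K' ⊕ opad = c6 10 87 5c 5c.
Inner input = (K'⊕ipad) ∥ m = ac 7a ed 36 36 ∥ 05 6a 9c.
Inner hash: sum = 172+122+237+54+54+5+106+156 = 906; mod 256 = 138 → 8a.
Outer input = (K'⊕opad) ∥ inner = c6 10 87 5c 5c ∥ 8a.
Outer hash (tag): sum = 198+16+135+92+92+138 = 671; mod 256 = 159 → 9f.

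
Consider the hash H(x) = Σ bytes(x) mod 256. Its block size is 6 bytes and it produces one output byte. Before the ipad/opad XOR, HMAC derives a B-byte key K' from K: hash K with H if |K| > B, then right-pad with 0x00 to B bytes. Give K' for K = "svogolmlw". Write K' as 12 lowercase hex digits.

|K| = 9 > B = 6, so first hash the key.
H(K): sum = 115+118+111+103+111+108+109+108+119 = 1002; mod 256 = 234 → ea.
Zero-pad H(K) = ea to 6 bytes: K' = ea 00 00 00 00 00.

ea0000000000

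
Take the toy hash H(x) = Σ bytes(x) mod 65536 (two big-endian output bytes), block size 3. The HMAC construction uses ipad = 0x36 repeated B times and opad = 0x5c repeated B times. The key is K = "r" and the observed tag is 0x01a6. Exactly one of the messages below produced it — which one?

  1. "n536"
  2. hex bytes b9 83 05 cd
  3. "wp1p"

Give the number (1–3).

Key "r" = 72 is 1 byte ≤ B = 3; zero-pad to 3 bytes: K' = 72 00 00.
K' ⊕ ipad = 44 36 36; K' ⊕ opad = 2e 5c 5c.
m1: inner = H(44 36 36 6e 35 33 36) = 01 bc; tag = H(2e 5c 5c 01 bc) = 01a3
m2: inner = H(44 36 36 b9 83 05 cd) = 02 be; tag = H(2e 5c 5c 02 be) = 01a6 ← matches
m3: inner = H(44 36 36 77 70 31 70) = 02 38; tag = H(2e 5c 5c 02 38) = 0120

2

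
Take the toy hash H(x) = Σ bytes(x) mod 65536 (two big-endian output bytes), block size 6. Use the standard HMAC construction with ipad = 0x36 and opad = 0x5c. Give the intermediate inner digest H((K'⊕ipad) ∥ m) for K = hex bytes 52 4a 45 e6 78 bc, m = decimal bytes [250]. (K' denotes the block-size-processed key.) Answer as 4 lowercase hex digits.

Key hex bytes 52 4a 45 e6 78 bc is exactly B = 6 bytes: K' = 52 4a 45 e6 78 bc.
K' ⊕ ipad = 64 7c 73 d0 4e 8a.
Inner input = 64 7c 73 d0 4e 8a ∥ fa.
Inner hash: sum = 100+124+115+208+78+138+250 = 1013 → 03 f5.

03f5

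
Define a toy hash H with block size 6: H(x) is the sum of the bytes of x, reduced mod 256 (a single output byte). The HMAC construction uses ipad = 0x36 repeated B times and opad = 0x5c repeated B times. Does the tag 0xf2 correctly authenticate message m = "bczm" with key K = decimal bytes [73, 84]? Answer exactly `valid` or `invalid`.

valid

Key decimal bytes [73, 84] = 49 54 is 2 bytes ≤ B = 6; zero-pad to 6 bytes: K' = 49 54 00 00 00 00.
K' ⊕ ipad = 7f 62 36 36 36 36; K' ⊕ opad = 15 08 5c 5c 5c 5c.
Inner hash: sum = 127+98+54+54+54+54+98+99+122+109 = 869; mod 256 = 101 → 65.
Outer hash (recomputed tag): sum = 21+8+92+92+92+92+101 = 498; mod 256 = 242 → f2.
Recomputed tag = f2; claimed = f2 → match.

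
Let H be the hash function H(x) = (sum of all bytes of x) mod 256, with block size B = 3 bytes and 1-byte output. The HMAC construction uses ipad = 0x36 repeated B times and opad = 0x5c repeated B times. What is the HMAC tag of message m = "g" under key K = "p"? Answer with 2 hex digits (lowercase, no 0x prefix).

Key "p" = 70 is 1 byte ≤ B = 3; zero-pad to 3 bytes: K' = 70 00 00.
K' ⊕ ipad = 46 36 36.  K' ⊕ opad = 2c 5c 5c.
Inner input = (K'⊕ipad) ∥ m = 46 36 36 ∥ 67.
Inner hash: sum = 70+54+54+103 = 281; mod 256 = 25 → 19.
Outer input = (K'⊕opad) ∥ inner = 2c 5c 5c ∥ 19.
Outer hash (tag): sum = 44+92+92+25 = 253 → fd.

fd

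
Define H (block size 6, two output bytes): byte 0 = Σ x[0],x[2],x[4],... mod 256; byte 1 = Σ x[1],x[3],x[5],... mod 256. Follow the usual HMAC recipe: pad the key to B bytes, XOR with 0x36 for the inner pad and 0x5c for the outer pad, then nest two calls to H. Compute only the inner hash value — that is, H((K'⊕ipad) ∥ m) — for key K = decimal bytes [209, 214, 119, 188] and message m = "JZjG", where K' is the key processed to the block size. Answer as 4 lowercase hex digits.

1241

Key decimal bytes [209, 214, 119, 188] = d1 d6 77 bc is 4 bytes ≤ B = 6; zero-pad to 6 bytes: K' = d1 d6 77 bc 00 00.
K' ⊕ ipad = e7 e0 41 8a 36 36.
Inner input = e7 e0 41 8a 36 36 ∥ 4a 5a 6a 47.
Inner hash: even-index sum = 530 mod 256 = 18; odd-index sum = 577 mod 256 = 65 → 12 41.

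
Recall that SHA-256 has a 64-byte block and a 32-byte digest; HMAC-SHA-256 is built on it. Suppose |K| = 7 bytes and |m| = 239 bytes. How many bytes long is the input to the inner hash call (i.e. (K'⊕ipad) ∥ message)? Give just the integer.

303

Key is 7 ≤ 64 bytes, zero-padded: |K'| = 64.
Inner input = (K'⊕ipad) ∥ m → 64 + 239 = 303 bytes.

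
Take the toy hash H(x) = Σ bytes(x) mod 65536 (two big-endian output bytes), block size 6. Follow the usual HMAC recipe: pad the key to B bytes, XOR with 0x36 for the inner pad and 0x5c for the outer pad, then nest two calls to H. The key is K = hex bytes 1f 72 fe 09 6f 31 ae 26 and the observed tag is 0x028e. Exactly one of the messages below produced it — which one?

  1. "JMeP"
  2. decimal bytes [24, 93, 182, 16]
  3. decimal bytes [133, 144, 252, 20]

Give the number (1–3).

3

Key hex bytes 1f 72 fe 09 6f 31 ae 26 is 8 bytes > B = 6, so hash it first: H(key) = 03 0c, then zero-pad to 6 bytes: K' = 03 0c 00 00 00 00.
K' ⊕ ipad = 35 3a 36 36 36 36; K' ⊕ opad = 5f 50 5c 5c 5c 5c.
m1: inner = H(35 3a 36 36 36 36 4a 4d 65 50) = 02 93; tag = H(5f 50 5c 5c 5c 5c 02 93) = 02b4
m2: inner = H(35 3a 36 36 36 36 18 5d b6 10) = 02 82; tag = H(5f 50 5c 5c 5c 5c 02 82) = 02a3
m3: inner = H(35 3a 36 36 36 36 85 90 fc 14) = 03 6c; tag = H(5f 50 5c 5c 5c 5c 03 6c) = 028e ← matches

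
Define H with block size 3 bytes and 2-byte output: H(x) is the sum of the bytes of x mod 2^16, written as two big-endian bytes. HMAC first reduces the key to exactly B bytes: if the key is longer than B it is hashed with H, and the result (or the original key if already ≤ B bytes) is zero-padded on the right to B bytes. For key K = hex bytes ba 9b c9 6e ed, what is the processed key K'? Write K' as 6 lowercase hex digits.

|K| = 5 > B = 3, so first hash the key.
H(K): sum = 186+155+201+110+237 = 889 → 03 79.
Zero-pad H(K) = 03 79 to 3 bytes: K' = 03 79 00.

037900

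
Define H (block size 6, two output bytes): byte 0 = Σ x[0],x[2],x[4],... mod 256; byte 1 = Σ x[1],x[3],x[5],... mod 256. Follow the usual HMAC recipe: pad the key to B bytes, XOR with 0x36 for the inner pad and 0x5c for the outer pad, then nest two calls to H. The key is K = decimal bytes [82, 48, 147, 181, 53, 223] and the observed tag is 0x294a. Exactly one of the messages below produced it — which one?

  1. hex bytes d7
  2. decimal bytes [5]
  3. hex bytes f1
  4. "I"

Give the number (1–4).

Key decimal bytes [82, 48, 147, 181, 53, 223] = 52 30 93 b5 35 df is exactly B = 6 bytes: K' = 52 30 93 b5 35 df.
K' ⊕ ipad = 64 06 a5 83 03 e9; K' ⊕ opad = 0e 6c cf e9 69 83.
m1: inner = H(64 06 a5 83 03 e9 d7) = e3 72; tag = H(0e 6c cf e9 69 83 e3 72) = 294a ← matches
m2: inner = H(64 06 a5 83 03 e9 05) = 11 72; tag = H(0e 6c cf e9 69 83 11 72) = 574a
m3: inner = H(64 06 a5 83 03 e9 f1) = fd 72; tag = H(0e 6c cf e9 69 83 fd 72) = 434a
m4: inner = H(64 06 a5 83 03 e9 49) = 55 72; tag = H(0e 6c cf e9 69 83 55 72) = 9b4a

1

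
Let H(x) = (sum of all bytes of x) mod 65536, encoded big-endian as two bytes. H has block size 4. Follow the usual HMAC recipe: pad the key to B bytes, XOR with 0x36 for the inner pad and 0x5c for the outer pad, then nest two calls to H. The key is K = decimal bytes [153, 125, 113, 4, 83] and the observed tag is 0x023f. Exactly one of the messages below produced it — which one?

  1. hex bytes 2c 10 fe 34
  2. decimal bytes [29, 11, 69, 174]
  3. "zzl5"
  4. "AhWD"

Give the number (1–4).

2

Key decimal bytes [153, 125, 113, 4, 83] = 99 7d 71 04 53 is 5 bytes > B = 4, so hash it first: H(key) = 01 de, then zero-pad to 4 bytes: K' = 01 de 00 00.
K' ⊕ ipad = 37 e8 36 36; K' ⊕ opad = 5d 82 5c 5c.
m1: inner = H(37 e8 36 36 2c 10 fe 34) = 02 f9; tag = H(5d 82 5c 5c 02 f9) = 0292
m2: inner = H(37 e8 36 36 1d 0b 45 ae) = 02 a6; tag = H(5d 82 5c 5c 02 a6) = 023f ← matches
m3: inner = H(37 e8 36 36 7a 7a 6c 35) = 03 20; tag = H(5d 82 5c 5c 03 20) = 01ba
m4: inner = H(37 e8 36 36 41 68 57 44) = 02 cf; tag = H(5d 82 5c 5c 02 cf) = 0268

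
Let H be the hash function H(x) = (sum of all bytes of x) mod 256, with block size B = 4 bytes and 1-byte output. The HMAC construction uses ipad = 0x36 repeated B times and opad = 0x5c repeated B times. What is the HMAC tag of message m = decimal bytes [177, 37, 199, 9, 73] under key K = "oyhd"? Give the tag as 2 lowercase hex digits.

0b

Key "oyhd" = 6f 79 68 64 is exactly B = 4 bytes: K' = 6f 79 68 64.
K' ⊕ ipad = 59 4f 5e 52.  K' ⊕ opad = 33 25 34 38.
Inner input = (K'⊕ipad) ∥ m = 59 4f 5e 52 ∥ b1 25 c7 09 49.
Inner hash: sum = 89+79+94+82+177+37+199+9+73 = 839; mod 256 = 71 → 47.
Outer input = (K'⊕opad) ∥ inner = 33 25 34 38 ∥ 47.
Outer hash (tag): sum = 51+37+52+56+71 = 267; mod 256 = 11 → 0b.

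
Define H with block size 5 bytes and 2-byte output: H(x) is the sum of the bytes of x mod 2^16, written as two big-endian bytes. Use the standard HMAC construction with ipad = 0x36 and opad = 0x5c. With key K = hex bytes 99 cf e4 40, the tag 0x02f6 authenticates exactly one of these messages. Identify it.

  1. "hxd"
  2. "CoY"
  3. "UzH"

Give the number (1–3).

1

Key hex bytes 99 cf e4 40 is 4 bytes ≤ B = 5; zero-pad to 5 bytes: K' = 99 cf e4 40 00.
K' ⊕ ipad = af f9 d2 76 36; K' ⊕ opad = c5 93 b8 1c 5c.
m1: inner = H(af f9 d2 76 36 68 78 64) = 04 6a; tag = H(c5 93 b8 1c 5c 04 6a) = 02f6 ← matches
m2: inner = H(af f9 d2 76 36 43 6f 59) = 04 31; tag = H(c5 93 b8 1c 5c 04 31) = 02bd
m3: inner = H(af f9 d2 76 36 55 7a 48) = 04 3d; tag = H(c5 93 b8 1c 5c 04 3d) = 02c9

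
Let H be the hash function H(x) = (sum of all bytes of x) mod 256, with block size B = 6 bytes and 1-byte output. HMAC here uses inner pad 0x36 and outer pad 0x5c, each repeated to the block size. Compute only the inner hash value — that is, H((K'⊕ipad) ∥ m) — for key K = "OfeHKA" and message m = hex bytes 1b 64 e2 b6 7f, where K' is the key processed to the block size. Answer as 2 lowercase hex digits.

24

Key "OfeHKA" = 4f 66 65 48 4b 41 is exactly B = 6 bytes: K' = 4f 66 65 48 4b 41.
K' ⊕ ipad = 79 50 53 7e 7d 77.
Inner input = 79 50 53 7e 7d 77 ∥ 1b 64 e2 b6 7f.
Inner hash: sum = 121+80+83+126+125+119+27+100+226+182+127 = 1316; mod 256 = 36 → 24.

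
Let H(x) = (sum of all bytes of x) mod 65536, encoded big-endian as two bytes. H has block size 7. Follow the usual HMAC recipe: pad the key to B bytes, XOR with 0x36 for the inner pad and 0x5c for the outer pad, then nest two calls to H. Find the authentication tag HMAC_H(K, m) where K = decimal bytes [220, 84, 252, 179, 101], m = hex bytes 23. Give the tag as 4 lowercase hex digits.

Key decimal bytes [220, 84, 252, 179, 101] = dc 54 fc b3 65 is 5 bytes ≤ B = 7; zero-pad to 7 bytes: K' = dc 54 fc b3 65 00 00.
K' ⊕ ipad = ea 62 ca 85 53 36 36.  K' ⊕ opad = 80 08 a0 ef 39 5c 5c.
Inner input = (K'⊕ipad) ∥ m = ea 62 ca 85 53 36 36 ∥ 23.
Inner hash: sum = 234+98+202+133+83+54+54+35 = 893 → 03 7d.
Outer input = (K'⊕opad) ∥ inner = 80 08 a0 ef 39 5c 5c ∥ 03 7d.
Outer hash (tag): sum = 128+8+160+239+57+92+92+3+125 = 904 → 03 88.

0388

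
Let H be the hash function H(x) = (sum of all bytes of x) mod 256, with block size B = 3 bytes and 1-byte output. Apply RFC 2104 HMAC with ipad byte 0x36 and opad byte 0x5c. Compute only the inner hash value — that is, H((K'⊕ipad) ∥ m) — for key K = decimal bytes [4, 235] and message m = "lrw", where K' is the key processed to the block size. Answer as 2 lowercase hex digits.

Key decimal bytes [4, 235] = 04 eb is 2 bytes ≤ B = 3; zero-pad to 3 bytes: K' = 04 eb 00.
K' ⊕ ipad = 32 dd 36.
Inner input = 32 dd 36 ∥ 6c 72 77.
Inner hash: sum = 50+221+54+108+114+119 = 666; mod 256 = 154 → 9a.

9a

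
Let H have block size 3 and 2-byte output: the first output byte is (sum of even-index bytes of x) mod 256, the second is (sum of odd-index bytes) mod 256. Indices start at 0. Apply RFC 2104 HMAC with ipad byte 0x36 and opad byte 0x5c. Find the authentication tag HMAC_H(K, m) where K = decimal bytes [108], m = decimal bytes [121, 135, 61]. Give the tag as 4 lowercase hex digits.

Key decimal bytes [108] = 6c is 1 byte ≤ B = 3; zero-pad to 3 bytes: K' = 6c 00 00.
K' ⊕ ipad = 5a 36 36.  K' ⊕ opad = 30 5c 5c.
Inner input = (K'⊕ipad) ∥ m = 5a 36 36 ∥ 79 87 3d.
Inner hash: even-index sum = 279 mod 256 = 23; odd-index sum = 236 mod 256 = 236 → 17 ec.
Outer input = (K'⊕opad) ∥ inner = 30 5c 5c ∥ 17 ec.
Outer hash (tag): even-index sum = 376 mod 256 = 120; odd-index sum = 115 mod 256 = 115 → 78 73.

7873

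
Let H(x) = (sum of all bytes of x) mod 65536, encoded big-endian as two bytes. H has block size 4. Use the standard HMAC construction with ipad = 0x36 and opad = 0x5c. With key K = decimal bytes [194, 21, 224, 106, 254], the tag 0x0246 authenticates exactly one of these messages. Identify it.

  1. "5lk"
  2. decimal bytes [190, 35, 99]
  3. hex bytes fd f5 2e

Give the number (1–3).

3

Key decimal bytes [194, 21, 224, 106, 254] = c2 15 e0 6a fe is 5 bytes > B = 4, so hash it first: H(key) = 03 1f, then zero-pad to 4 bytes: K' = 03 1f 00 00.
K' ⊕ ipad = 35 29 36 36; K' ⊕ opad = 5f 43 5c 5c.
m1: inner = H(35 29 36 36 35 6c 6b) = 01 d6; tag = H(5f 43 5c 5c 01 d6) = 0231
m2: inner = H(35 29 36 36 be 23 63) = 02 0e; tag = H(5f 43 5c 5c 02 0e) = 016a
m3: inner = H(35 29 36 36 fd f5 2e) = 02 ea; tag = H(5f 43 5c 5c 02 ea) = 0246 ← matches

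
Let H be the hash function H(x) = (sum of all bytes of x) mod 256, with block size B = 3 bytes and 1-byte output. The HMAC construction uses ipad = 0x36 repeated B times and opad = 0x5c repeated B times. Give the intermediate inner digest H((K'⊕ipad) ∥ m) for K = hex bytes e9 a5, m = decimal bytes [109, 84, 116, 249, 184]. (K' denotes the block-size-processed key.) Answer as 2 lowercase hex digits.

8e

Key hex bytes e9 a5 is 2 bytes ≤ B = 3; zero-pad to 3 bytes: K' = e9 a5 00.
K' ⊕ ipad = df 93 36.
Inner input = df 93 36 ∥ 6d 54 74 f9 b8.
Inner hash: sum = 223+147+54+109+84+116+249+184 = 1166; mod 256 = 142 → 8e.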